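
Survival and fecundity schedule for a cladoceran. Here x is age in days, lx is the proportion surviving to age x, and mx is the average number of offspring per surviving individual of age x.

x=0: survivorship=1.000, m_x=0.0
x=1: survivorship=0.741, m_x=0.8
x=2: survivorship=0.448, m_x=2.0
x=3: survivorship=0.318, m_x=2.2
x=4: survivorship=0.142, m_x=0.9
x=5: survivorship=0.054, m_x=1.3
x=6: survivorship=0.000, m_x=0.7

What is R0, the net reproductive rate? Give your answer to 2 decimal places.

2.39

lx·mx by age: 0, 0.5928, 0.896, 0.6996, 0.1278, 0.0702, 0
R0 = Σ lx·mx = 2.3864 → 2.39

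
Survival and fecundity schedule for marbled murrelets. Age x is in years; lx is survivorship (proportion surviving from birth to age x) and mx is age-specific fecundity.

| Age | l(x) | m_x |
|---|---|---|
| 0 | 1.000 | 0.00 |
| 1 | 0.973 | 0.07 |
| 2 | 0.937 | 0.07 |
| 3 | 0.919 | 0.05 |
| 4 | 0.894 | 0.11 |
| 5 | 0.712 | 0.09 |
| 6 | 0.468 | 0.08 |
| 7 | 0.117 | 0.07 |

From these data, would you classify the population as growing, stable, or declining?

declining

R0 = Σ lx·mx = 0 + 0.06811 + 0.06559 + 0.04595 + 0.09834 + 0.06408 + 0.03744 + 0.00819 = 0.3877
R0 < 1, so the population is declining.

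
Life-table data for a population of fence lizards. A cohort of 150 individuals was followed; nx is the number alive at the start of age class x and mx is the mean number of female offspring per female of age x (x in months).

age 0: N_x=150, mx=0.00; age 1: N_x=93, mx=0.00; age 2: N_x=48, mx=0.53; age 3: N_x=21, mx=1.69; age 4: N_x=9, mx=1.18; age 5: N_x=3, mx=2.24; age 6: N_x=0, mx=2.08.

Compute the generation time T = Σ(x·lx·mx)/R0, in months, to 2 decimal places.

2.98

lx = nx/n0 = nx/150: 1, 0.62, 0.32, 0.14, 0.06, 0.02, 0
lx·mx: 0, 0, 0.1696, 0.2366, 0.0708, 0.0448, 0 → R0 = 0.5218
x·lx·mx: 0, 0, 0.3392, 0.7098, 0.2832, 0.224, 0 → Σ = 1.5562
T = 1.5562 / 0.5218 = 2.982369… → 2.98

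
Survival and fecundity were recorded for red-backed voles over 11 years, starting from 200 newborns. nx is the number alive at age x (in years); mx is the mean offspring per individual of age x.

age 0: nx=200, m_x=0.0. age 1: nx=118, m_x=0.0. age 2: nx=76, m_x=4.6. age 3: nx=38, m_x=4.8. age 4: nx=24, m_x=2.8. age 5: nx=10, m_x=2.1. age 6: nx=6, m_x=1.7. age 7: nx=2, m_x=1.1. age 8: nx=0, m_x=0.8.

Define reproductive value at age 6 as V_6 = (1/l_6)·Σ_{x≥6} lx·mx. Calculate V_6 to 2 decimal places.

lx = nx/n0 = nx/200: 1, 0.59, 0.38, 0.19, 0.12, 0.05, 0.03, 0.01, 0
lx·mx for x ≥ 6: 0.051, 0.011, 0 → sum = 0.062
V_6 = 0.062 / l_6 = 0.062 / 0.03 = 2.066667… → 2.07

2.07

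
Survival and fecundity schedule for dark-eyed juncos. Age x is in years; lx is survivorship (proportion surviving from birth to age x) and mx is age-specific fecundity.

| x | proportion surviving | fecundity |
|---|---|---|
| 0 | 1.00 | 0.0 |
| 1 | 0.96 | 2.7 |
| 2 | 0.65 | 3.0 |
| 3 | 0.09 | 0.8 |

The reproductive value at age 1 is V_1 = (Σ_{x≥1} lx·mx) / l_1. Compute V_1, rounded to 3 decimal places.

4.806

lx·mx for x ≥ 1: 2.592, 1.95, 0.072 → sum = 4.614
V_1 = 4.614 / l_1 = 4.614 / 0.96 = 4.80625 → 4.806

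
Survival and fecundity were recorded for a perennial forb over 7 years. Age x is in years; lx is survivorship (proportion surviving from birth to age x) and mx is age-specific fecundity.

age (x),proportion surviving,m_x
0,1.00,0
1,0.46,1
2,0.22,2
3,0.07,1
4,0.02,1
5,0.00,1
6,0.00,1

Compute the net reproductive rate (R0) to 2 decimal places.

lx·mx by age: 0, 0.46, 0.44, 0.07, 0.02, 0, 0
R0 = Σ lx·mx = 0.99 → 0.99

0.99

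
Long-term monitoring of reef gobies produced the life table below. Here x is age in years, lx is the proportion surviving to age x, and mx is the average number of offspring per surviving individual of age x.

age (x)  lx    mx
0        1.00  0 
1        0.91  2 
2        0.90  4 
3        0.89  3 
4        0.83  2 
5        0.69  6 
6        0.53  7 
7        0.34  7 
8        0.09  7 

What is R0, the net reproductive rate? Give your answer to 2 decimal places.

20.61

lx·mx by age: 0, 1.82, 3.6, 2.67, 1.66, 4.14, 3.71, 2.38, 0.63
R0 = Σ lx·mx = 20.61 → 20.61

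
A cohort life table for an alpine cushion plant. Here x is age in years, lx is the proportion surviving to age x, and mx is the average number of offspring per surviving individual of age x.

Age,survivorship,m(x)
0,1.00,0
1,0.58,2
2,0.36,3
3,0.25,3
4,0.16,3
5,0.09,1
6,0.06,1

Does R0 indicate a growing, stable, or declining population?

R0 = Σ lx·mx = 0 + 1.16 + 1.08 + 0.75 + 0.48 + 0.09 + 0.06 = 3.62
R0 > 1, so the population is growing.

growing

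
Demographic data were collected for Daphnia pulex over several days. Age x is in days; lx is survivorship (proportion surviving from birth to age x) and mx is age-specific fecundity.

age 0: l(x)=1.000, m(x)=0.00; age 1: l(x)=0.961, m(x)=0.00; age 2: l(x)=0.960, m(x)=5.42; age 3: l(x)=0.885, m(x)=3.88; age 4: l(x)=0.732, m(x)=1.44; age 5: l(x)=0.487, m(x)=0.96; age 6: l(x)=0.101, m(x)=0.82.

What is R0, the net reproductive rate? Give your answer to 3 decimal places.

10.241

lx·mx by age: 0, 0, 5.2032, 3.4338, 1.05408, 0.46752, 0.08282
R0 = Σ lx·mx = 10.24142 → 10.241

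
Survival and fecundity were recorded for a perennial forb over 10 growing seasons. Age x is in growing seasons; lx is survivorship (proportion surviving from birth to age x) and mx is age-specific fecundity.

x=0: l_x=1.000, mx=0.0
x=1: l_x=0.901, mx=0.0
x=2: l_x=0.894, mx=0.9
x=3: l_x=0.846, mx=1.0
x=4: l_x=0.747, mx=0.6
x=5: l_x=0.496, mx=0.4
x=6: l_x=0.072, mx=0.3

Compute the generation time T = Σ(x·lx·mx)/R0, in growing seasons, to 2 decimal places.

lx·mx: 0, 0, 0.8046, 0.846, 0.4482, 0.1984, 0.0216 → R0 = 2.3188
x·lx·mx: 0, 0, 1.6092, 2.538, 1.7928, 0.992, 0.1296 → Σ = 7.0616
T = 7.0616 / 2.3188 = 3.045368… → 3.05

3.05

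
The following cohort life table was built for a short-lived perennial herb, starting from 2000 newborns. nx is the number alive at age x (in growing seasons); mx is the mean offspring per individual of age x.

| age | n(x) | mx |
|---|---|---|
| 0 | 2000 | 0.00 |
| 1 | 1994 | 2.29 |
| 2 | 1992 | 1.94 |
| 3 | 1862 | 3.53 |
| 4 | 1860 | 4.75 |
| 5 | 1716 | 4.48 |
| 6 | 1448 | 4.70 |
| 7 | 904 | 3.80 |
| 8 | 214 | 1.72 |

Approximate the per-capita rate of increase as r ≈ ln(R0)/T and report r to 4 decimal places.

lx = nx/n0 = nx/2000: 1, 0.997, 0.996, 0.931, 0.93, 0.858, 0.724, 0.452, 0.107
R0 = Σ lx·mx = 0 + 2.28313 + 1.93224 + 3.28643 + 4.4175 + 3.84384 + 3.4028 + 1.7176 + 0.18404 = 21.06758
Σ x·lx·mx = 86.80842; T = 86.80842/21.06758 = 4.12047…
r ≈ ln(R0)/T = ln(21.06758)/4.12047… = 0.739656… → 0.7397

0.7397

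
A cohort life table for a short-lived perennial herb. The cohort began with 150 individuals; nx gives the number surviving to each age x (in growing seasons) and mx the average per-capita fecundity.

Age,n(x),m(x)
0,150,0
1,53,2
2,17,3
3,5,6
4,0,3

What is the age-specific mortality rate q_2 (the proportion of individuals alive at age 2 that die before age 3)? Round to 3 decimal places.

0.706

lx = nx/n0 = nx/150: 1, 0.35333…, 0.11333…, 0.03333…, 0
q_2 = (l_2 − l_3) / l_2 = (0.113333… − 0.033333…) / 0.113333…
     = 0.08… / 0.113333… = 0.705882… → 0.706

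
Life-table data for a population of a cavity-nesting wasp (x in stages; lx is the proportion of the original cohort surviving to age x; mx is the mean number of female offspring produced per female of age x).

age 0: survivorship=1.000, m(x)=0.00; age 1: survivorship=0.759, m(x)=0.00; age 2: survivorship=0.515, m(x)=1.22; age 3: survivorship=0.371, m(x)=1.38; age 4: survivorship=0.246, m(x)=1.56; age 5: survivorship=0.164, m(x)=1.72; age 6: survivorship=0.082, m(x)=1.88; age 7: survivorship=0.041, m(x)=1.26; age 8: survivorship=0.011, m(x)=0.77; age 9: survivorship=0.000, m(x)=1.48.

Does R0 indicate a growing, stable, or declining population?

R0 = Σ lx·mx = 0 + 0 + 0.6283 + 0.51198 + 0.38376 + 0.28208 + 0.15416 + 0.05166 + 0.00847 + 0 = 2.02041
R0 > 1, so the population is growing.

growing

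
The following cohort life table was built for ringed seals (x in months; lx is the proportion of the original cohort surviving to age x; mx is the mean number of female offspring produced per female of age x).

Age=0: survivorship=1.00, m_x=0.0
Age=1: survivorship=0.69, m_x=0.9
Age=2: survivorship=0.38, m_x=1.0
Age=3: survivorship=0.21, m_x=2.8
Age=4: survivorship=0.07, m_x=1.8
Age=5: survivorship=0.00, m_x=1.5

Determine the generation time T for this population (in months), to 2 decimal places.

2.13

lx·mx: 0, 0.621, 0.38, 0.588, 0.126, 0 → R0 = 1.715
x·lx·mx: 0, 0.621, 0.76, 1.764, 0.504, 0 → Σ = 3.649
T = 3.649 / 1.715 = 2.127697… → 2.13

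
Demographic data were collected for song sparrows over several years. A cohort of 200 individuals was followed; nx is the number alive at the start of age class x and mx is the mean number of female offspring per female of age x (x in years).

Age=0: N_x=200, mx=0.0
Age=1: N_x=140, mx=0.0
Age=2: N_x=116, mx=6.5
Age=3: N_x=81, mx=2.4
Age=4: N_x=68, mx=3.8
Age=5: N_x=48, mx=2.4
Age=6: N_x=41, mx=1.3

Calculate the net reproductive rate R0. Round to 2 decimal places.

lx = nx/n0 = nx/200: 1, 0.7, 0.58, 0.405, 0.34, 0.24, 0.205
lx·mx by age: 0, 0, 3.77, 0.972, 1.292, 0.576, 0.2665
R0 = Σ lx·mx = 6.8765 → 6.88

6.88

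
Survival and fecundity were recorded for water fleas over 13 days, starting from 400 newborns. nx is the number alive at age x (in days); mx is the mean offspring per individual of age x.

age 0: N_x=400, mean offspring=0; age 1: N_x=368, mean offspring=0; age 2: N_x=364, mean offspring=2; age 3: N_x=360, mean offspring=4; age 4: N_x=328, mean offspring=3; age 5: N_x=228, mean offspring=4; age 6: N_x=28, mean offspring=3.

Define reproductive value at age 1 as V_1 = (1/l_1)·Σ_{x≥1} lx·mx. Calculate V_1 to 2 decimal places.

11.27

lx = nx/n0 = nx/400: 1, 0.92, 0.91, 0.9, 0.82, 0.57, 0.07
lx·mx for x ≥ 1: 0, 1.82, 3.6, 2.46, 2.28, 0.21 → sum = 10.37
V_1 = 10.37 / l_1 = 10.37 / 0.92 = 11.271739… → 11.27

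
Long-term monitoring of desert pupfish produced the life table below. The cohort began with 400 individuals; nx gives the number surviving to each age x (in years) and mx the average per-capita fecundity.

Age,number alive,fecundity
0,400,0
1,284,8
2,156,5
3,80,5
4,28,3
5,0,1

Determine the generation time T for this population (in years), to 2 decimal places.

1.52

lx = nx/n0 = nx/400: 1, 0.71, 0.39, 0.2, 0.07, 0
lx·mx: 0, 5.68, 1.95, 1, 0.21, 0 → R0 = 8.84
x·lx·mx: 0, 5.68, 3.9, 3, 0.84, 0 → Σ = 13.42
T = 13.42 / 8.84 = 1.5181… → 1.52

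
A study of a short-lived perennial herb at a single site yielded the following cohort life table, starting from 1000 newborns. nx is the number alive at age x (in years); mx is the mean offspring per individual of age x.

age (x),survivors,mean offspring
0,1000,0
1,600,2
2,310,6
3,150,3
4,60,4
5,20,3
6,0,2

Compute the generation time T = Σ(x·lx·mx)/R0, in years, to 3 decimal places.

1.976

lx = nx/n0 = nx/1000: 1, 0.6, 0.31, 0.15, 0.06, 0.02, 0
lx·mx: 0, 1.2, 1.86, 0.45, 0.24, 0.06, 0 → R0 = 3.81
x·lx·mx: 0, 1.2, 3.72, 1.35, 0.96, 0.3, 0 → Σ = 7.53
T = 7.53 / 3.81 = 1.976378… → 1.976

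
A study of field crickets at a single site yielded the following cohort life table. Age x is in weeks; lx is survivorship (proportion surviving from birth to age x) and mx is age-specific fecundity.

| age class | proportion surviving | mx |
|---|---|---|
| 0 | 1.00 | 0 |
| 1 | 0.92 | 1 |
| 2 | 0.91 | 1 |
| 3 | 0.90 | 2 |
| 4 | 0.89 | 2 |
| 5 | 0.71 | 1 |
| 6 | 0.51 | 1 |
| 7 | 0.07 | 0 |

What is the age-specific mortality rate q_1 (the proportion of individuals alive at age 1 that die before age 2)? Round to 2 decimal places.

q_1 = (l_1 − l_2) / l_1 = (0.92 − 0.91) / 0.92
     = 0.01 / 0.92 = 0.01087… → 0.01

0.01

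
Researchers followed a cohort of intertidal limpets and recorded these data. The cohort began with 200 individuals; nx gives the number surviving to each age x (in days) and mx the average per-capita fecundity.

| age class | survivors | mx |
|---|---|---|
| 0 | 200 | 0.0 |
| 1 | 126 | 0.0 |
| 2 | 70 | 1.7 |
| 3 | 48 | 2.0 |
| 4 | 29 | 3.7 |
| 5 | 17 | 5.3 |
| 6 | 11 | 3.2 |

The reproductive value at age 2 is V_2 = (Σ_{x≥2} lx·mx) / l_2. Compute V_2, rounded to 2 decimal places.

6.39

lx = nx/n0 = nx/200: 1, 0.63, 0.35, 0.24, 0.145, 0.085, 0.055
lx·mx for x ≥ 2: 0.595, 0.48, 0.5365, 0.4505, 0.176 → sum = 2.238
V_2 = 2.238 / l_2 = 2.238 / 0.35 = 6.394286… → 6.39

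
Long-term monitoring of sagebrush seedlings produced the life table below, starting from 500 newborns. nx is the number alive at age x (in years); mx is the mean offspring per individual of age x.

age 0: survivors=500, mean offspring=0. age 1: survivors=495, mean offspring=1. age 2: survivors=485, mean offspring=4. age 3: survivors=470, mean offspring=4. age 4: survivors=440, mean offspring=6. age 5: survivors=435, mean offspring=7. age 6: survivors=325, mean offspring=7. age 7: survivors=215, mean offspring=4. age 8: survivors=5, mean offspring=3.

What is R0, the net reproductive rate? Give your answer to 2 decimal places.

lx = nx/n0 = nx/500: 1, 0.99, 0.97, 0.94, 0.88, 0.87, 0.65, 0.43, 0.01
lx·mx by age: 0, 0.99, 3.88, 3.76, 5.28, 6.09, 4.55, 1.72, 0.03
R0 = Σ lx·mx = 26.3 → 26.30

26.30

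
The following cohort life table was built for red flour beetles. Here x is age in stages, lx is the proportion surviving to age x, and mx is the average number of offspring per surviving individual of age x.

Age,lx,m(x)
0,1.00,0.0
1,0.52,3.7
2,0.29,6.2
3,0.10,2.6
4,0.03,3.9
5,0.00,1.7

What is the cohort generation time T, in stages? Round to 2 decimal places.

1.65

lx·mx: 0, 1.924, 1.798, 0.26, 0.117, 0 → R0 = 4.099
x·lx·mx: 0, 1.924, 3.596, 0.78, 0.468, 0 → Σ = 6.768
T = 6.768 / 4.099 = 1.651134… → 1.65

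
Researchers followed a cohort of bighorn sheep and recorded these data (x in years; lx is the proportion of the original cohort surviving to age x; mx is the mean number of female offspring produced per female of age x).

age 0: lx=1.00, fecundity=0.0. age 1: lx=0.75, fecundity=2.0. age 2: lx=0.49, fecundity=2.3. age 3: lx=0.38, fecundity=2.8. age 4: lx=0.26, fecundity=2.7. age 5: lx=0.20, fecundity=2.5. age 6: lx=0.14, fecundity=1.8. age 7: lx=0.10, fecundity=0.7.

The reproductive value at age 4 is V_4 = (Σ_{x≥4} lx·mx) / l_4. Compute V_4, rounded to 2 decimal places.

lx·mx for x ≥ 4: 0.702, 0.5, 0.252, 0.07 → sum = 1.524
V_4 = 1.524 / l_4 = 1.524 / 0.26 = 5.861538… → 5.86

5.86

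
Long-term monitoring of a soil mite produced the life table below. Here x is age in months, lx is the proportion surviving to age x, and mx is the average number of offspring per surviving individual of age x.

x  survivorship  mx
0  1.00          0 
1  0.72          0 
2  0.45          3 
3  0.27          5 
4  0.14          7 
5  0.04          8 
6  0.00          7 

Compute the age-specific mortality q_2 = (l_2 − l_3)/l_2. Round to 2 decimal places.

q_2 = (l_2 − l_3) / l_2 = (0.45 − 0.27) / 0.45
     = 0.18 / 0.45 = 0.4 → 0.40

0.40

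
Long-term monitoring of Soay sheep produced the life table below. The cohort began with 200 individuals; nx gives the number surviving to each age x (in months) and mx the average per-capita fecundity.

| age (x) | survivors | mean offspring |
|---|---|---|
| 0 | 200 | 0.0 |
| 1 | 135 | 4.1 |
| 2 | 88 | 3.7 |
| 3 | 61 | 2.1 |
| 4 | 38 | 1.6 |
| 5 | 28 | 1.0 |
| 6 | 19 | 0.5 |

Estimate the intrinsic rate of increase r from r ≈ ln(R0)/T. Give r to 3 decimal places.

0.931

lx = nx/n0 = nx/200: 1, 0.675, 0.44, 0.305, 0.19, 0.14, 0.095
R0 = Σ lx·mx = 0 + 2.7675 + 1.628 + 0.6405 + 0.304 + 0.14 + 0.0475 = 5.5275
Σ x·lx·mx = 10.146; T = 10.146/5.5275 = 1.83555…
r ≈ ln(R0)/T = ln(5.5275)/1.83555… = 0.93146… → 0.931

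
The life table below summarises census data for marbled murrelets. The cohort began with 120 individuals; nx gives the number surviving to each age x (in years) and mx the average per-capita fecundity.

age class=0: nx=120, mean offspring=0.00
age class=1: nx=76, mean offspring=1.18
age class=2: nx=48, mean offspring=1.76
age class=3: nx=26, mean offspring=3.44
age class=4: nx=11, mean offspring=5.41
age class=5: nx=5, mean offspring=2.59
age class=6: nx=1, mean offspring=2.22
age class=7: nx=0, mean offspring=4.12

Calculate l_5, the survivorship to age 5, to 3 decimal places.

0.042

l_5 = n_5/n_0 = 5/120 = 0.041667… → 0.042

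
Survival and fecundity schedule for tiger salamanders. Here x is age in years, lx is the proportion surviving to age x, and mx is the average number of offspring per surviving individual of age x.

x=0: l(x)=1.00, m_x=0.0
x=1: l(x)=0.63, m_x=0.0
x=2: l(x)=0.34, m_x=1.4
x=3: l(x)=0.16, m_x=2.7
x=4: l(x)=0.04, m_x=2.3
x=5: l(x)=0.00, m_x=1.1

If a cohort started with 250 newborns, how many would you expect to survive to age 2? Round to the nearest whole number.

Expected survivors = N0 · l_2 = 250 × 0.34 = 85 → 85

85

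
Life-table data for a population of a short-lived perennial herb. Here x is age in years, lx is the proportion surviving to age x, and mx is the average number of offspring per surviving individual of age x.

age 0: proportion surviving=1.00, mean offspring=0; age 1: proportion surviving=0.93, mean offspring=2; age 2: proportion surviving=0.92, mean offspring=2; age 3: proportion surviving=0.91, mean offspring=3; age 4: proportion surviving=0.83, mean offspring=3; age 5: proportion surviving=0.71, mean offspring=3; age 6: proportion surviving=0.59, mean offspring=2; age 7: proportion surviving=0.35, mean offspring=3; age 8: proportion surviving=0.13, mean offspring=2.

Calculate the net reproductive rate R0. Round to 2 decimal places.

lx·mx by age: 0, 1.86, 1.84, 2.73, 2.49, 2.13, 1.18, 1.05, 0.26
R0 = Σ lx·mx = 13.54 → 13.54

13.54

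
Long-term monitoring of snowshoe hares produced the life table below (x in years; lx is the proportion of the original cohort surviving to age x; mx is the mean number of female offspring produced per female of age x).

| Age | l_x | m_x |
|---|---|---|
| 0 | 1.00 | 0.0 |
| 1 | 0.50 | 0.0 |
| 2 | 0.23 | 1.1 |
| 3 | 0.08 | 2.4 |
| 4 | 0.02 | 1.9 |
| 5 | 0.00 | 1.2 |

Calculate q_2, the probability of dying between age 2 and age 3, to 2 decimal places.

0.65

q_2 = (l_2 − l_3) / l_2 = (0.23 − 0.08) / 0.23
     = 0.15 / 0.23 = 0.652174… → 0.65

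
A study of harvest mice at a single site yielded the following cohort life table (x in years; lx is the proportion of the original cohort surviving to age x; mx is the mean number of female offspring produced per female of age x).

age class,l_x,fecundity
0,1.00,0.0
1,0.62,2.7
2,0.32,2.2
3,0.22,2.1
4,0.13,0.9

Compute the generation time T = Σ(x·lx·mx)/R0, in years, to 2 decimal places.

1.67

lx·mx: 0, 1.674, 0.704, 0.462, 0.117 → R0 = 2.957
x·lx·mx: 0, 1.674, 1.408, 1.386, 0.468 → Σ = 4.936
T = 4.936 / 2.957 = 1.669259… → 1.67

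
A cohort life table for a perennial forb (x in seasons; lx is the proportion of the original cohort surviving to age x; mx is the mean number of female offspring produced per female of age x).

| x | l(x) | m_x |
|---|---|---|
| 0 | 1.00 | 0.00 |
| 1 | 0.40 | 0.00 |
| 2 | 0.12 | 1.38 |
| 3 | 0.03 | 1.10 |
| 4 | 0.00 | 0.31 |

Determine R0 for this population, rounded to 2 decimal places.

0.20

lx·mx by age: 0, 0, 0.1656, 0.033, 0
R0 = Σ lx·mx = 0.1986 → 0.20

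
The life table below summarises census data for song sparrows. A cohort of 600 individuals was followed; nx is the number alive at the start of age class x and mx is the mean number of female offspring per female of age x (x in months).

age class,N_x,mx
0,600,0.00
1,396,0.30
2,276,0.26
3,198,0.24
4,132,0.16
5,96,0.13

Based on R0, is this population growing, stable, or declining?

declining

lx = nx/n0 = nx/600: 1, 0.66, 0.46, 0.33, 0.22, 0.16
R0 = Σ lx·mx = 0 + 0.198 + 0.1196 + 0.0792 + 0.0352 + 0.0208 = 0.4528
R0 < 1, so the population is declining.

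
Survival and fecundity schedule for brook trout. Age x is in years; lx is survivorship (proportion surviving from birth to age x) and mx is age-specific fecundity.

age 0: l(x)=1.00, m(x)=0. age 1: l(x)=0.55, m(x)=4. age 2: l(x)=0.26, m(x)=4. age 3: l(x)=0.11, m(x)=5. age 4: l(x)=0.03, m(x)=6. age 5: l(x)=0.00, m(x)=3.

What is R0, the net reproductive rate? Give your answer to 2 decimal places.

lx·mx by age: 0, 2.2, 1.04, 0.55, 0.18, 0
R0 = Σ lx·mx = 3.97 → 3.97

3.97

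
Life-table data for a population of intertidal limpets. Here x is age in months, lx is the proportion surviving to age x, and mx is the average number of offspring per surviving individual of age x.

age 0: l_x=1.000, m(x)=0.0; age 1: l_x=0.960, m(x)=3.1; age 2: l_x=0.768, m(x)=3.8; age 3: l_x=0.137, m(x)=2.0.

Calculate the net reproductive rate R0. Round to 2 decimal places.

lx·mx by age: 0, 2.976, 2.9184, 0.274
R0 = Σ lx·mx = 6.1684 → 6.17

6.17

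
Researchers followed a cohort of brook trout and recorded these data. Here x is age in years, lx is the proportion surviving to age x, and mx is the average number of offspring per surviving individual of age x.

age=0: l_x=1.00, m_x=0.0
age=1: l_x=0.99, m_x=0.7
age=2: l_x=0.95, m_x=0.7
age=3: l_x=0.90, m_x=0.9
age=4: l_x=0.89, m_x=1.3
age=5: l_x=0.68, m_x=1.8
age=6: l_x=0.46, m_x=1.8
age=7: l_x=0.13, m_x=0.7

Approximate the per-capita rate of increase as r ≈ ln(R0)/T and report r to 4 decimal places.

R0 = Σ lx·mx = 0 + 0.693 + 0.665 + 0.81 + 1.157 + 1.224 + 0.828 + 0.091 = 5.468
Σ x·lx·mx = 20.806; T = 20.806/5.468 = 3.80505…
r ≈ ln(R0)/T = ln(5.468)/3.80505… = 0.446489… → 0.4465

0.4465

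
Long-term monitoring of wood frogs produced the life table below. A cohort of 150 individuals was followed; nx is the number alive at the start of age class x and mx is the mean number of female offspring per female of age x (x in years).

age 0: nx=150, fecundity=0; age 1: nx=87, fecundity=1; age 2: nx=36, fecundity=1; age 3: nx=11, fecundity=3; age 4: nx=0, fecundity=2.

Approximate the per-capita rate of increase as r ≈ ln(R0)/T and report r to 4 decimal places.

lx = nx/n0 = nx/150: 1, 0.58, 0.24, 0.07333…, 0
R0 = Σ lx·mx = 0 + 0.58 + 0.24 + 0.22… + 0 = 1.04…
Σ x·lx·mx = 1.72…; T = 1.72…/1.04… = 1.65385…
r ≈ ln(R0)/T = ln(1.04…)/1.65385… = 0.023715… → 0.0237

0.0237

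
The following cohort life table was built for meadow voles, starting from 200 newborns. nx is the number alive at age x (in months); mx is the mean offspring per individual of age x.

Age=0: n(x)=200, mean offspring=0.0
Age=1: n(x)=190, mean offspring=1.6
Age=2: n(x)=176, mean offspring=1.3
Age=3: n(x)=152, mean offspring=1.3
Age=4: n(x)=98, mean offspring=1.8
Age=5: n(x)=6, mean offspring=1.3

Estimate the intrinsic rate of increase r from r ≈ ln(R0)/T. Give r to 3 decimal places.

lx = nx/n0 = nx/200: 1, 0.95, 0.88, 0.76, 0.49, 0.03
R0 = Σ lx·mx = 0 + 1.52 + 1.144 + 0.988 + 0.882 + 0.039 = 4.573
Σ x·lx·mx = 10.495; T = 10.495/4.573 = 2.29499…
r ≈ ln(R0)/T = ln(4.573)/2.29499… = 0.66239… → 0.662

0.662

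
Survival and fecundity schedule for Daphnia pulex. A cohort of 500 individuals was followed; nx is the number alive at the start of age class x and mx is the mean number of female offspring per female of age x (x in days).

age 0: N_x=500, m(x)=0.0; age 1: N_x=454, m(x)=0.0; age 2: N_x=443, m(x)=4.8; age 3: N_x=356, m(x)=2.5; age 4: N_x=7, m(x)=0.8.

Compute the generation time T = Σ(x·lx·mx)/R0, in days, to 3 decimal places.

lx = nx/n0 = nx/500: 1, 0.908, 0.886, 0.712, 0.014
lx·mx: 0, 0, 4.2528, 1.78, 0.0112 → R0 = 6.044
x·lx·mx: 0, 0, 8.5056, 5.34, 0.0448 → Σ = 13.8904
T = 13.8904 / 6.044 = 2.298213… → 2.298

2.298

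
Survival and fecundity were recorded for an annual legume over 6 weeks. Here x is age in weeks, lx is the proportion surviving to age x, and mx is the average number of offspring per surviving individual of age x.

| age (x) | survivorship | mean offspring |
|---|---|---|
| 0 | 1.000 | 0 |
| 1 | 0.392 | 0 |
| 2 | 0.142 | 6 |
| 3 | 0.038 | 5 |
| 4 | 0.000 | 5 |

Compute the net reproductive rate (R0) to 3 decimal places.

1.042

lx·mx by age: 0, 0, 0.852, 0.19, 0
R0 = Σ lx·mx = 1.042 → 1.042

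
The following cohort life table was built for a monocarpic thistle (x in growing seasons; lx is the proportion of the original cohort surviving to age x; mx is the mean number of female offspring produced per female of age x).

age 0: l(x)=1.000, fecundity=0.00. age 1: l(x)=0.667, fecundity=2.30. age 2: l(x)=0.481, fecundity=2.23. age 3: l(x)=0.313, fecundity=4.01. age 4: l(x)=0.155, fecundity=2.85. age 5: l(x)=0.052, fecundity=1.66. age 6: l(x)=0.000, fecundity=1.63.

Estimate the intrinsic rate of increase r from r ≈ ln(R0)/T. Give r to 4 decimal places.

R0 = Σ lx·mx = 0 + 1.5341 + 1.07263 + 1.25513 + 0.44175 + 0.08632 + 0 = 4.38993
Σ x·lx·mx = 9.64335; T = 9.64335/4.38993 = 2.1967…
r ≈ ln(R0)/T = ln(4.38993)/2.1967… = 0.673426… → 0.6734

0.6734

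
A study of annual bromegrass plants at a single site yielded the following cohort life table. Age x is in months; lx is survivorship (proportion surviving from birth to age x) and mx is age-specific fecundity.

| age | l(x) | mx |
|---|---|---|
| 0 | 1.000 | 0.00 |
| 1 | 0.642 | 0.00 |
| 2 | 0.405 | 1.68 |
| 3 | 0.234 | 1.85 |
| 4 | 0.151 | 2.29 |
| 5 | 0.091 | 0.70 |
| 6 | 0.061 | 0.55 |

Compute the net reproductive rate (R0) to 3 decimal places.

1.556

lx·mx by age: 0, 0, 0.6804, 0.4329, 0.34579, 0.0637, 0.03355
R0 = Σ lx·mx = 1.55634 → 1.556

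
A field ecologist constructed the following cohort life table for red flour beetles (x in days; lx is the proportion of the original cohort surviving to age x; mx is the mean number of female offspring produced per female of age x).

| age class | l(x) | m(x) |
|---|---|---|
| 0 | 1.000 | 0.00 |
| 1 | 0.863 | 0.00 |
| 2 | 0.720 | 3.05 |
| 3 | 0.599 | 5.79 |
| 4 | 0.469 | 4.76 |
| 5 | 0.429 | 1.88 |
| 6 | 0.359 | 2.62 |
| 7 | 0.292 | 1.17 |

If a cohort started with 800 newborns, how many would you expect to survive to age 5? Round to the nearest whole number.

Expected survivors = N0 · l_5 = 800 × 0.429 = 343.2 → 343

343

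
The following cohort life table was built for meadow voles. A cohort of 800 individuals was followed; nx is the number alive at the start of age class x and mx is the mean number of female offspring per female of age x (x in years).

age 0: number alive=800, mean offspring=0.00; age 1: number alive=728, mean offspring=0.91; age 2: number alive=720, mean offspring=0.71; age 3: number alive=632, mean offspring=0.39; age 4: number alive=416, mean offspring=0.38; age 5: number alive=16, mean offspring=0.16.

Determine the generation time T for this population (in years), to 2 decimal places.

1.94

lx = nx/n0 = nx/800: 1, 0.91, 0.9, 0.79, 0.52, 0.02
lx·mx: 0, 0.8281, 0.639, 0.3081, 0.1976, 0.0032 → R0 = 1.976
x·lx·mx: 0, 0.8281, 1.278, 0.9243, 0.7904, 0.016 → Σ = 3.8368
T = 3.8368 / 1.976 = 1.9417… → 1.94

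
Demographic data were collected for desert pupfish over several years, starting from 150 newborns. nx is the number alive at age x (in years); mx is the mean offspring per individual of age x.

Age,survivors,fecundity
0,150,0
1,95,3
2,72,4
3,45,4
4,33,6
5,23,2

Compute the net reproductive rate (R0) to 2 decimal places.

lx = nx/n0 = nx/150: 1, 0.63333…, 0.48, 0.3, 0.22, 0.15333…
lx·mx by age: 0, 1.9…, 1.92, 1.2, 1.32, 0.306667…
R0 = Σ lx·mx = 6.646667… → 6.65

6.65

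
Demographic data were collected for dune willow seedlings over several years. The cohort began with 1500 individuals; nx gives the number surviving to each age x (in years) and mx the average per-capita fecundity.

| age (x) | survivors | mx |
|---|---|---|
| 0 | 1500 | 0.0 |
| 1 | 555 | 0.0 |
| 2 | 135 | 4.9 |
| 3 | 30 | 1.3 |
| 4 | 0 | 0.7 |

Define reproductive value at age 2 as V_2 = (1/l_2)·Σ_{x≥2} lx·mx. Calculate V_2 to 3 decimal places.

lx = nx/n0 = nx/1500: 1, 0.37, 0.09, 0.02, 0
lx·mx for x ≥ 2: 0.441, 0.026, 0 → sum = 0.467
V_2 = 0.467 / l_2 = 0.467 / 0.09 = 5.188889… → 5.189

5.189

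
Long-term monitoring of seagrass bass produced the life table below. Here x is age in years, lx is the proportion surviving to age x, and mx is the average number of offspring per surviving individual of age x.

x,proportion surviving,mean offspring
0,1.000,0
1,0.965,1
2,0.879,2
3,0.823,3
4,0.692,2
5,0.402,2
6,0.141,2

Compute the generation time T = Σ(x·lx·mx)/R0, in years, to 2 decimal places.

lx·mx: 0, 0.965, 1.758, 2.469, 1.384, 0.804, 0.282 → R0 = 7.662
x·lx·mx: 0, 0.965, 3.516, 7.407, 5.536, 4.02, 1.692 → Σ = 23.136
T = 23.136 / 7.662 = 3.019577… → 3.02

3.02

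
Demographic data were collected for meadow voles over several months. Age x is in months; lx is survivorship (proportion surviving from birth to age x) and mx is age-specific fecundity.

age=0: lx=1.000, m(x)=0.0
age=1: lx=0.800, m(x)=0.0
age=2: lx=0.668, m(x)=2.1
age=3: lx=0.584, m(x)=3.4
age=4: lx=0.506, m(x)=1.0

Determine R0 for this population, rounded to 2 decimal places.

lx·mx by age: 0, 0, 1.4028, 1.9856, 0.506
R0 = Σ lx·mx = 3.8944 → 3.89

3.89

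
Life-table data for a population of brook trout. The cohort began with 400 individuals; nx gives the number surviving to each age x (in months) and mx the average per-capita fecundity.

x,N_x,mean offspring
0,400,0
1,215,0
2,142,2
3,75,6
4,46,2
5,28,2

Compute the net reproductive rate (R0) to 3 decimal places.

2.205

lx = nx/n0 = nx/400: 1, 0.5375, 0.355, 0.1875, 0.115, 0.07
lx·mx by age: 0, 0, 0.71, 1.125, 0.23, 0.14
R0 = Σ lx·mx = 2.205 → 2.205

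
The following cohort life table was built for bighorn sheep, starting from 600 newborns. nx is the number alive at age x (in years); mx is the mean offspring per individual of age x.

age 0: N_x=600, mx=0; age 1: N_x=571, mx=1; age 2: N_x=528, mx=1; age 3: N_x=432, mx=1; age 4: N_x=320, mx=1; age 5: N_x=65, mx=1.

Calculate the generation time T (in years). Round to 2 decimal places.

2.36

lx = nx/n0 = nx/600: 1, 0.95167…, 0.88, 0.72, 0.53333…, 0.10833…
lx·mx: 0, 0.951667…, 0.88, 0.72, 0.533333…, 0.108333… → R0 = 3.193333…
x·lx·mx: 0, 0.951667…, 1.76, 2.16, 2.133333…, 0.541667… → Σ = 7.546667…
T = 7.546667… / 3.193333… = 2.363257… → 2.36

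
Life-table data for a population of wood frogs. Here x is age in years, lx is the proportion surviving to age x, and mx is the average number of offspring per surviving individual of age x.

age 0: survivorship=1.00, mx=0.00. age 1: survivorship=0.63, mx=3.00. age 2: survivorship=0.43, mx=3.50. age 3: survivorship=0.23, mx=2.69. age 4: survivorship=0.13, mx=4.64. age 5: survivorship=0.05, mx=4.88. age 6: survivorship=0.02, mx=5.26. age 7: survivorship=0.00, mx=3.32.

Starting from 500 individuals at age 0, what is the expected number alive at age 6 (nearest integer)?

Expected survivors = N0 · l_6 = 500 × 0.02 = 10 → 10

10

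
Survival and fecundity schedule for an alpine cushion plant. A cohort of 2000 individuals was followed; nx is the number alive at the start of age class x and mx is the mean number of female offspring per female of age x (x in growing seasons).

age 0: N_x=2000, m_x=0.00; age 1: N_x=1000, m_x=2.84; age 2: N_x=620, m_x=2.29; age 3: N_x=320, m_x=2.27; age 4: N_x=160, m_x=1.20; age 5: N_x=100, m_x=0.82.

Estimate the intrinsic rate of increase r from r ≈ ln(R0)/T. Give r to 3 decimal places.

0.563

lx = nx/n0 = nx/2000: 1, 0.5, 0.31, 0.16, 0.08, 0.05
R0 = Σ lx·mx = 0 + 1.42 + 0.7099 + 0.3632 + 0.096 + 0.041 = 2.6301
Σ x·lx·mx = 4.5184; T = 4.5184/2.6301 = 1.71796…
r ≈ ln(R0)/T = ln(2.6301)/1.71796… = 0.56289… → 0.563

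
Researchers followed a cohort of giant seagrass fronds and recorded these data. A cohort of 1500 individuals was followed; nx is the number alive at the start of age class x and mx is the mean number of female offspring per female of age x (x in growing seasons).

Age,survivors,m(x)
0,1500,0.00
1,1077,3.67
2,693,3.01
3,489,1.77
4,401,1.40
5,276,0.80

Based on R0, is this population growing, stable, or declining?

growing

lx = nx/n0 = nx/1500: 1, 0.718, 0.462, 0.326, 0.26733…, 0.184
R0 = Σ lx·mx = 0 + 2.63506 + 1.39062 + 0.57702 + 0.374267… + 0.1472 = 5.124167…
R0 > 1, so the population is growing.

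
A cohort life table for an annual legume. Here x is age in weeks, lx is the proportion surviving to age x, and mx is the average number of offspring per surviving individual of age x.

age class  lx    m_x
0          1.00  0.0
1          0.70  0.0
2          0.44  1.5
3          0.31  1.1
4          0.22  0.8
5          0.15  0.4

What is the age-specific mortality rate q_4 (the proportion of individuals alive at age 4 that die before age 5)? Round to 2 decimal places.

q_4 = (l_4 − l_5) / l_4 = (0.22 − 0.15) / 0.22
     = 0.07 / 0.22 = 0.318182… → 0.32

0.32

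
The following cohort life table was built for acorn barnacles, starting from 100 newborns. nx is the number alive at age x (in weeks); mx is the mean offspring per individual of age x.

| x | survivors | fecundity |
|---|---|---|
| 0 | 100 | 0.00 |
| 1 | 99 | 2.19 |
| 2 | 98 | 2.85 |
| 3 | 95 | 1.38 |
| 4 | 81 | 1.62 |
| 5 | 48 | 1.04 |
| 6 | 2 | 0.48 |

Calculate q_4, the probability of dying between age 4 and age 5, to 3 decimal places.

0.407

lx = nx/n0 = nx/100: 1, 0.99, 0.98, 0.95, 0.81, 0.48, 0.02
q_4 = (l_4 − l_5) / l_4 = (0.81 − 0.48) / 0.81
     = 0.33 / 0.81 = 0.407407… → 0.407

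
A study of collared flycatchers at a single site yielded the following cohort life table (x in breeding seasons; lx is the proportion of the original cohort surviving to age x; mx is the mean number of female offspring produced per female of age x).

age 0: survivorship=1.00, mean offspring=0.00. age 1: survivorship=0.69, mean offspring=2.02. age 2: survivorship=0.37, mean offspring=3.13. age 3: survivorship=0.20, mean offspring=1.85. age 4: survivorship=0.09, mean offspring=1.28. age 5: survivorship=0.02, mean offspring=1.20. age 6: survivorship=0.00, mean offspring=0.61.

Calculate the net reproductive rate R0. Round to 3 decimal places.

3.061

lx·mx by age: 0, 1.3938, 1.1581, 0.37, 0.1152, 0.024, 0
R0 = Σ lx·mx = 3.0611 → 3.061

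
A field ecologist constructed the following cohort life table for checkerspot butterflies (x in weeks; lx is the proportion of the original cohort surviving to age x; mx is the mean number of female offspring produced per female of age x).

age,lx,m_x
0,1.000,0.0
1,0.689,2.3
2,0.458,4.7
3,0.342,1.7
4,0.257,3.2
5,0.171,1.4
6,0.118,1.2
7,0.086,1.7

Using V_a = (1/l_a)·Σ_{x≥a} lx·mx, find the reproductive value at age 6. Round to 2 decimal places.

2.44

lx·mx for x ≥ 6: 0.1416, 0.1462 → sum = 0.2878
V_6 = 0.2878 / l_6 = 0.2878 / 0.118 = 2.438983… → 2.44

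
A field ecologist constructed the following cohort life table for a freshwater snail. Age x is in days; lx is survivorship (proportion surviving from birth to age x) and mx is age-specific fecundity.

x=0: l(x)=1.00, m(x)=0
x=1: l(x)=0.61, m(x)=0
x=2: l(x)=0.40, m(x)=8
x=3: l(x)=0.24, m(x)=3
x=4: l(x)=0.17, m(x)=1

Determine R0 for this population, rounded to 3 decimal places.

lx·mx by age: 0, 0, 3.2, 0.72, 0.17
R0 = Σ lx·mx = 4.09 → 4.090

4.090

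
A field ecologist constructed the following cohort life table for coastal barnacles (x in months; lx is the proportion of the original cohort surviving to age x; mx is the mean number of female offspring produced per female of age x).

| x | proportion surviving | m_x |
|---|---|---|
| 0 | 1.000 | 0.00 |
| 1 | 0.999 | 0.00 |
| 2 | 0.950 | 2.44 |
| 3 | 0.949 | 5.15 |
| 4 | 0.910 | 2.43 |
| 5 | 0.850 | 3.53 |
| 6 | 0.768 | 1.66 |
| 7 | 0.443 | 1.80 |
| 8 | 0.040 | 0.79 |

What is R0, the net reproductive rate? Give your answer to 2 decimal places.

14.52

lx·mx by age: 0, 0, 2.318, 4.88735, 2.2113, 3.0005, 1.27488, 0.7974, 0.0316
R0 = Σ lx·mx = 14.52103 → 14.52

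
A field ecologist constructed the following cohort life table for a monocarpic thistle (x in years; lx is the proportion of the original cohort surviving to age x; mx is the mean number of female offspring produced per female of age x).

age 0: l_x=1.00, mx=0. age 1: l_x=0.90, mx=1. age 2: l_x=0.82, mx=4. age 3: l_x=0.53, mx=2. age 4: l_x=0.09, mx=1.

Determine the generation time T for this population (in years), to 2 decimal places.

2.06

lx·mx: 0, 0.9, 3.28, 1.06, 0.09 → R0 = 5.33
x·lx·mx: 0, 0.9, 6.56, 3.18, 0.36 → Σ = 11
T = 11 / 5.33 = 2.06379… → 2.06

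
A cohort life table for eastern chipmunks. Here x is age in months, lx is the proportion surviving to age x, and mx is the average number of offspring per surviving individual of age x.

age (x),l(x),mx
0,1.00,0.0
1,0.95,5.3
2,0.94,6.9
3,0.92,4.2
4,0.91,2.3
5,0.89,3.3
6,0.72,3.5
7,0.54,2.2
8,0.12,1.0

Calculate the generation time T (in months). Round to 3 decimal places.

3.178

lx·mx: 0, 5.035, 6.486, 3.864, 2.093, 2.937, 2.52, 1.188, 0.12 → R0 = 24.243
x·lx·mx: 0, 5.035, 12.972, 11.592, 8.372, 14.685, 15.12, 8.316, 0.96 → Σ = 77.052
T = 77.052 / 24.243 = 3.17832… → 3.178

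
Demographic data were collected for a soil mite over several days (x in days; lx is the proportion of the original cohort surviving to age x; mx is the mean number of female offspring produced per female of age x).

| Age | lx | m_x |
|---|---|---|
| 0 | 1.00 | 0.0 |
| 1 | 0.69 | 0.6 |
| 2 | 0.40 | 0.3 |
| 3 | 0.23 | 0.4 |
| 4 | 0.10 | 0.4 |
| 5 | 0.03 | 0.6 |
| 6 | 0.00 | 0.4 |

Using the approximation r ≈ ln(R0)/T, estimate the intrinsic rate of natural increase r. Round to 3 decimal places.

-0.220

R0 = Σ lx·mx = 0 + 0.414 + 0.12 + 0.092 + 0.04 + 0.018 + 0 = 0.684
Σ x·lx·mx = 1.18; T = 1.18/0.684 = 1.72515…
r ≈ ln(R0)/T = ln(0.684)/1.72515… = -0.22015… → -0.220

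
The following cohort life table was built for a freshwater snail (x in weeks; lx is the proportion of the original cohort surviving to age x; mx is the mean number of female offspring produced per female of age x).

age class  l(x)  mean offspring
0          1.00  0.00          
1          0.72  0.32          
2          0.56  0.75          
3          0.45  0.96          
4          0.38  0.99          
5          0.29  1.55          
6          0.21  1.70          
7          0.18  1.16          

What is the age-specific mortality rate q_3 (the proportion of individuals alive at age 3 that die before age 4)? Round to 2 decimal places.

q_3 = (l_3 − l_4) / l_3 = (0.45 − 0.38) / 0.45
     = 0.07 / 0.45 = 0.155556… → 0.16

0.16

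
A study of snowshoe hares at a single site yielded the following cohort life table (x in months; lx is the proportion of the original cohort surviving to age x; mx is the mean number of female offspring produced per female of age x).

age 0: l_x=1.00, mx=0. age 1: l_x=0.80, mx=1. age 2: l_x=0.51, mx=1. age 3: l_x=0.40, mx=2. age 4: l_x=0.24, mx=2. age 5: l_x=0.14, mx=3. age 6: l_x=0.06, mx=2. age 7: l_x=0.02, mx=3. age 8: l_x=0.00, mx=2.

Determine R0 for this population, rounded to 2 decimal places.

3.19

lx·mx by age: 0, 0.8, 0.51, 0.8, 0.48, 0.42, 0.12, 0.06, 0
R0 = Σ lx·mx = 3.19 → 3.19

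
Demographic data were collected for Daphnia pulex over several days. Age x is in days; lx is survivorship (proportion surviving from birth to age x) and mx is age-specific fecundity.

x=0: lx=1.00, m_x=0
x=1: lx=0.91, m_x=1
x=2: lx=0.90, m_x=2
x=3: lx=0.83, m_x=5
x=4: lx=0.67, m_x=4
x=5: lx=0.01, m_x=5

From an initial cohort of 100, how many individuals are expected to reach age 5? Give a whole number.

1

Expected survivors = N0 · l_5 = 100 × 0.01 = 1 → 1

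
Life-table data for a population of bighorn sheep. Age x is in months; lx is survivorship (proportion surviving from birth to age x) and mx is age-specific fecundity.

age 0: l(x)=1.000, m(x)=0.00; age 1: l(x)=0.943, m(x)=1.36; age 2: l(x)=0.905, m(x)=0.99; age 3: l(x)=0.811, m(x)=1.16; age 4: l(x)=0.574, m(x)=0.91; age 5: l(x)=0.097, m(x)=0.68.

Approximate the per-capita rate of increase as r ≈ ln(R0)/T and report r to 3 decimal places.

R0 = Σ lx·mx = 0 + 1.28248 + 0.89595 + 0.94076 + 0.52234 + 0.06596 = 3.70749
Σ x·lx·mx = 8.31582; T = 8.31582/3.70749 = 2.24298…
r ≈ ln(R0)/T = ln(3.70749)/2.24298… = 0.5842… → 0.584

0.584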